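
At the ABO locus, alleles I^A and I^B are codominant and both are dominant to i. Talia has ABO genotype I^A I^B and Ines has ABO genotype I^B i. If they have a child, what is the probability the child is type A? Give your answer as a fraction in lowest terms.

1/4

ABO cross I^A I^B × I^B i → offspring phenotypes: 1/4 A, 1/2 B, 1/4 AB.
So P(type A) = 1/4.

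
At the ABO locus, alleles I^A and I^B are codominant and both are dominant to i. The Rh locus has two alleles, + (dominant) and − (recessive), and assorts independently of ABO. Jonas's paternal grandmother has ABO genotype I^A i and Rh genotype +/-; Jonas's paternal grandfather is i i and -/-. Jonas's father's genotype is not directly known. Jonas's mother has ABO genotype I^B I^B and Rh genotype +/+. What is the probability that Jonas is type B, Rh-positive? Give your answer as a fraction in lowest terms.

Jonas's father's ABO genotype from I^A i × i i: 1/2 I^A i, 1/2 i i.
Crossing each possibility with the mother I^B I^B and summing P(type B): 1/2·1/2 + 1/2·1 = 3/4.
Similarly for Rh via the father's Rh distribution: P(Rh+) = 1.
Independent loci: 3/4 × 1 = 3/4.

3/4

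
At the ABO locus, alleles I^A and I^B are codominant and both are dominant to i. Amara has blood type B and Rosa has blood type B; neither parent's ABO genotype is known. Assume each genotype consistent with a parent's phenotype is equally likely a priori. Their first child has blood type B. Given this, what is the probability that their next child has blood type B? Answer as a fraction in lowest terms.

Possible genotypes: Amara ∈ {I^B I^B, I^B i}; Rosa ∈ {I^B I^B, I^B i}.
Weight each parental genotype pair by prior × P(type-B child):
  I^B I^B × I^B I^B: posterior weight 4/15; P(next child type B) = 1.
  I^B I^B × I^B i: posterior weight 4/15; P(next child type B) = 1.
  I^B i × I^B I^B: posterior weight 4/15; P(next child type B) = 1.
  I^B i × I^B i: posterior weight 1/5; P(next child type B) = 3/4.
Weighted sum = 19/20.

19/20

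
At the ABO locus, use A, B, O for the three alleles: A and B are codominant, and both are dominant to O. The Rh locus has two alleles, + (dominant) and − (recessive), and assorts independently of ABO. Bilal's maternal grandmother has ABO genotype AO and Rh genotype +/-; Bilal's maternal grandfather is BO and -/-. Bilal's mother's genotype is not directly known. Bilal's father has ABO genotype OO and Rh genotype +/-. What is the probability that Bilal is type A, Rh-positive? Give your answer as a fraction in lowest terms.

5/32

Bilal's mother's ABO genotype from AO × BO: 1/4 AB, 1/4 AO, 1/4 BO, 1/4 OO.
Crossing each possibility with the father OO and summing P(type A): 1/4·1/2 + 1/4·1/2 + 1/4·0 + 1/4·0 = 1/4.
Similarly for Rh via the mother's Rh distribution: P(Rh+) = 5/8.
Independent loci: 1/4 × 5/8 = 5/32.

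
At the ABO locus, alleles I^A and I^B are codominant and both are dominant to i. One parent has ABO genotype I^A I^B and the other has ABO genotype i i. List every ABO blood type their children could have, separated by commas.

A, B

Gametes from I^A I^B × i i give offspring ABO genotypes I^A i, I^B i, i.e. phenotypes A, B.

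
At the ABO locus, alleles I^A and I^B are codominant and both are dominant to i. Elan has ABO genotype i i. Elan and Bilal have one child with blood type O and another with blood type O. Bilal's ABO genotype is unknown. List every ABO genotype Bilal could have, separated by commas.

For each candidate genotype of Bilal, check whether crossing it with i i can produce every observed child phenotype.
  I^A I^A → possible child types {A} ✗
  I^A I^B → possible child types {A, B} ✗
  I^A i → possible child types {O, A} ✓
  I^B I^B → possible child types {B} ✗
  I^B i → possible child types {O, B} ✓
  i i → possible child types {O} ✓

I^A i, I^B i, i i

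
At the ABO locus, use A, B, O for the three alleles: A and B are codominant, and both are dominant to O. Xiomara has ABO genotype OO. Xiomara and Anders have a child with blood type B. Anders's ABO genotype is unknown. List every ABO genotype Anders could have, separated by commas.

AB, BB, BO

For each candidate genotype of Anders, check whether crossing it with OO can produce every observed child phenotype.
  AA → possible child types {A} ✗
  AB → possible child types {A, B} ✓
  AO → possible child types {O, A} ✗
  BB → possible child types {B} ✓
  BO → possible child types {O, B} ✓
  OO → possible child types {O} ✗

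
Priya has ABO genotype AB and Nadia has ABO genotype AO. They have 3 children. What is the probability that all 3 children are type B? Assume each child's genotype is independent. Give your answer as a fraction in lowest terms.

ABO cross AB × AO → 1/2 A, 1/4 B, 1/4 AB.
So P(type B) = 1/4 per child.
All 3 independent: (1/4)^3 = 1/64.

1/64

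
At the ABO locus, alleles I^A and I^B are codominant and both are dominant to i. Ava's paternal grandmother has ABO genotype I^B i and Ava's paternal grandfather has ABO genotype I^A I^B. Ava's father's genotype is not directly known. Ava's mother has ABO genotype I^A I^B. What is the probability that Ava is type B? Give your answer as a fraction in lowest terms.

Ava's father's ABO genotype from I^B i × I^A I^B: 1/4 I^A I^B, 1/4 I^A i, 1/4 I^B I^B, 1/4 I^B i.
Crossing each possibility with the mother I^A I^B and summing P(type B): 1/4·1/4 + 1/4·1/4 + 1/4·1/2 + 1/4·1/2 = 3/8.

3/8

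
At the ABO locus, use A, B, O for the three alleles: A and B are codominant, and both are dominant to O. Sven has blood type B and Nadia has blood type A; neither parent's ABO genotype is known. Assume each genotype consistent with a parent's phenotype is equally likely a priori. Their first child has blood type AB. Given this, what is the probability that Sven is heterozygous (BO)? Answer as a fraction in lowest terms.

Possible genotypes: Sven ∈ {BB, BO}; Nadia ∈ {AA, AO}.
Weight each parental genotype pair by prior × P(type-AB child):
  BB × AA: posterior weight 4/9.
  BB × AO: posterior weight 2/9.
  BO × AA: posterior weight 2/9.
  BO × AO: posterior weight 1/9.
Sum the posterior weight over pairs where Sven is BO: 1/3.

1/3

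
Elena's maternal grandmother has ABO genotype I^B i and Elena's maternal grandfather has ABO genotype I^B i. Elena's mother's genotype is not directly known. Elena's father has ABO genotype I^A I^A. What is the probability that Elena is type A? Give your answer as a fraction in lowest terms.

1/2

Elena's mother's ABO genotype from I^B i × I^B i: 1/4 I^B I^B, 1/2 I^B i, 1/4 i i.
Crossing each possibility with the father I^A I^A and summing P(type A): 1/4·0 + 1/2·1/2 + 1/4·1 = 1/2.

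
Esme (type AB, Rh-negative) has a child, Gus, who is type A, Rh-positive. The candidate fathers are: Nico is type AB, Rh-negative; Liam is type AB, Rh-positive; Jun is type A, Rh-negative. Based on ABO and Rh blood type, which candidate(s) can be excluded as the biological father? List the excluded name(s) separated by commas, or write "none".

Nico, Jun

A candidate is excluded only if no genotype consistent with his phenotype could produce a type A, Rh-positive child with a type AB, Rh-negative mother.
Nico (type AB, Rh-): no genotype consistent with that phenotype can produce a type-A Rh+ child with a type-AB mother.
Jun (type A, Rh-): no genotype consistent with that phenotype can produce a type-A Rh+ child with a type-AB mother.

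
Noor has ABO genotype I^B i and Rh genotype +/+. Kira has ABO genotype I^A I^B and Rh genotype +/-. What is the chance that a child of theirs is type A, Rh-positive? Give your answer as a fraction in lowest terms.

1/4

ABO cross I^B i × I^A I^B → offspring phenotypes: 1/4 A, 1/2 B, 1/4 AB.
Rh cross +/+ × +/- → 1 Rh+.
Independent loci: P(type A, Rh-positive) = 1/4 × 1 = 1/4.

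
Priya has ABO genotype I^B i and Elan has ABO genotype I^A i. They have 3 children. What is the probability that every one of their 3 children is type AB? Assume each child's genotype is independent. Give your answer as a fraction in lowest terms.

ABO cross I^B i × I^A i → 1/4 O, 1/4 A, 1/4 B, 1/4 AB.
So P(type AB) = 1/4 per child.
All 3 independent: (1/4)^3 = 1/64.

1/64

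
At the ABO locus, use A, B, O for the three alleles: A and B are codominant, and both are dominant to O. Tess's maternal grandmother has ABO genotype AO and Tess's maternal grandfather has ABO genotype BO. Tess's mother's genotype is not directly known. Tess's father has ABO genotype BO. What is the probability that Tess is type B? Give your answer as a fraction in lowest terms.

Tess's mother's ABO genotype from AO × BO: 1/4 AB, 1/4 AO, 1/4 BO, 1/4 OO.
Crossing each possibility with the father BO and summing P(type B): 1/4·1/2 + 1/4·1/4 + 1/4·3/4 + 1/4·1/2 = 1/2.

1/2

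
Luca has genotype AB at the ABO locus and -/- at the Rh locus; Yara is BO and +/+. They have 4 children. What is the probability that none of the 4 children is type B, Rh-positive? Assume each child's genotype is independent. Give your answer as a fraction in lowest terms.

1/16

ABO cross AB × BO → 1/4 A, 1/2 B, 1/4 AB.
Rh cross -/- × +/+ → 1 Rh+; so P(type B, Rh-positive) = 1/2 × 1 = 1/2 per child.
P(not type B, Rh-positive) = 1/2 for one child; (1/2)^4 = 1/16.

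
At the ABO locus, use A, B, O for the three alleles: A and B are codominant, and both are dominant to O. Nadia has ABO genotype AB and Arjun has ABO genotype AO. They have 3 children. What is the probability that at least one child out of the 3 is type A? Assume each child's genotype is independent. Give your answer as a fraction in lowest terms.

ABO cross AB × AO → 1/2 A, 1/4 B, 1/4 AB.
So P(type A) = 1/2 per child.
P(none) = (1/2)^3 = 1/8; P(at least one) = 1 − 1/8 = 7/8.

7/8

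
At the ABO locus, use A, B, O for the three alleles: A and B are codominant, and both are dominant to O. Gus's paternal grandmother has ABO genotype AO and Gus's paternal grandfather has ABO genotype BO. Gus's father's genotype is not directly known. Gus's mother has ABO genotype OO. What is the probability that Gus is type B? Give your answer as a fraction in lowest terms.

1/4

Gus's father's ABO genotype from AO × BO: 1/4 AB, 1/4 AO, 1/4 BO, 1/4 OO.
Crossing each possibility with the mother OO and summing P(type B): 1/4·1/2 + 1/4·0 + 1/4·1/2 + 1/4·0 = 1/4.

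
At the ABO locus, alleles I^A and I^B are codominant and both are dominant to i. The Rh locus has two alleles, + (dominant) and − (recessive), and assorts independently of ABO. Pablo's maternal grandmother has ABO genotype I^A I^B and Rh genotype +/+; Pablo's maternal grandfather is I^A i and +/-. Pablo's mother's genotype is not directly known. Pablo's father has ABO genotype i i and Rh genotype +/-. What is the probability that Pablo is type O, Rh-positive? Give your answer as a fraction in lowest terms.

Pablo's mother's ABO genotype from I^A I^B × I^A i: 1/4 I^A I^A, 1/4 I^A I^B, 1/4 I^A i, 1/4 I^B i.
Crossing each possibility with the father i i and summing P(type O): 1/4·0 + 1/4·0 + 1/4·1/2 + 1/4·1/2 = 1/4.
Similarly for Rh via the mother's Rh distribution: P(Rh+) = 7/8.
Independent loci: 1/4 × 7/8 = 7/32.

7/32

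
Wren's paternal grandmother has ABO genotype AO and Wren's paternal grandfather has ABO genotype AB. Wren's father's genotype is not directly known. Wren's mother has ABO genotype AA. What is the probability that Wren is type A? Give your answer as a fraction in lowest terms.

3/4

Wren's father's ABO genotype from AO × AB: 1/4 AA, 1/4 AB, 1/4 AO, 1/4 BO.
Crossing each possibility with the mother AA and summing P(type A): 1/4·1 + 1/4·1/2 + 1/4·1 + 1/4·1/2 = 3/4.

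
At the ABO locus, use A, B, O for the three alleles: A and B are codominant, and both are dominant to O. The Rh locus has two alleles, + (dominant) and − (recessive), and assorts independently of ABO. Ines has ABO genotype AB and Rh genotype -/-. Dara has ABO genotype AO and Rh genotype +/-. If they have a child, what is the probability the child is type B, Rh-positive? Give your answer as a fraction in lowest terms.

ABO cross AB × AO → offspring phenotypes: 1/2 A, 1/4 B, 1/4 AB.
Rh cross -/- × +/- → 1/2 Rh+, 1/2 Rh-.
Independent loci: P(type B, Rh-positive) = 1/4 × 1/2 = 1/8.

1/8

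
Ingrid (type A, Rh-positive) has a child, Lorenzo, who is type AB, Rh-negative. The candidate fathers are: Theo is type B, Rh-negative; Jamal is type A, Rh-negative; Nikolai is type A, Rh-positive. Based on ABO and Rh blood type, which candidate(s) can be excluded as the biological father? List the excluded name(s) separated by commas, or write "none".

Jamal, Nikolai

A candidate is excluded only if no genotype consistent with his phenotype could produce a type AB, Rh-negative child with a type A, Rh-positive mother.
Jamal (type A, Rh-): no genotype consistent with that phenotype can produce a type-AB Rh- child with a type-A mother.
Nikolai (type A, Rh+): no genotype consistent with that phenotype can produce a type-AB Rh- child with a type-A mother.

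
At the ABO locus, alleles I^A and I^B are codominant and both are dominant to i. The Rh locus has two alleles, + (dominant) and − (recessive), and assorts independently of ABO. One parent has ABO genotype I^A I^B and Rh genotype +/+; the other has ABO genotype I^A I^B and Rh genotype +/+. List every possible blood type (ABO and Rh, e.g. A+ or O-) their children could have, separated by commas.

Gametes from I^A I^B × I^A I^B give offspring ABO genotypes I^A I^A, I^A I^B, I^B I^B, i.e. phenotypes A, B, AB.
Rh cross +/+ × +/+ → phenotypes Rh+.
Combining independently: A+, B+, AB+.

A+, B+, AB+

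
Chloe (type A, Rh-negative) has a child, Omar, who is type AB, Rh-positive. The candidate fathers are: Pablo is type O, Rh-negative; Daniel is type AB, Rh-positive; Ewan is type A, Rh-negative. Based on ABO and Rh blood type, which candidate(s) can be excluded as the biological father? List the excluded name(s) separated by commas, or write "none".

A candidate is excluded only if no genotype consistent with his phenotype could produce a type AB, Rh-positive child with a type A, Rh-negative mother.
Pablo (type O, Rh-): no genotype consistent with that phenotype can produce a type-AB Rh+ child with a type-A mother.
Ewan (type A, Rh-): no genotype consistent with that phenotype can produce a type-AB Rh+ child with a type-A mother.

Pablo, Ewan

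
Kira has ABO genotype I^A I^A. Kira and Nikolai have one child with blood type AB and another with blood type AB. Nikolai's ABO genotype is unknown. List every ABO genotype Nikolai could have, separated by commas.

I^A I^B, I^B I^B, I^B i

For each candidate genotype of Nikolai, check whether crossing it with I^A I^A can produce every observed child phenotype.
  I^A I^A → possible child types {A} ✗
  I^A I^B → possible child types {A, AB} ✓
  I^A i → possible child types {A} ✗
  I^B I^B → possible child types {AB} ✓
  I^B i → possible child types {A, AB} ✓
  i i → possible child types {A} ✗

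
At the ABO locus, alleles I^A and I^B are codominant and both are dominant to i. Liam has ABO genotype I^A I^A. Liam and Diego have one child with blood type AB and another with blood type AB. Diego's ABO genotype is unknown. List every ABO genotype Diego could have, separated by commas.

For each candidate genotype of Diego, check whether crossing it with I^A I^A can produce every observed child phenotype.
  I^A I^A → possible child types {A} ✗
  I^A I^B → possible child types {A, AB} ✓
  I^A i → possible child types {A} ✗
  I^B I^B → possible child types {AB} ✓
  I^B i → possible child types {A, AB} ✓
  i i → possible child types {A} ✗

I^A I^B, I^B I^B, I^B i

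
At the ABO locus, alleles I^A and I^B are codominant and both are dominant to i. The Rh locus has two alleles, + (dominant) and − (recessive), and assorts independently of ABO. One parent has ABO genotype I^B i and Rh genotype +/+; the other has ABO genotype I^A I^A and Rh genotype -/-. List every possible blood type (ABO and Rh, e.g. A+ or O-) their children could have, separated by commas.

A+, AB+

Gametes from I^B i × I^A I^A give offspring ABO genotypes I^A I^B, I^A i, i.e. phenotypes A, AB.
Rh cross +/+ × -/- → phenotypes Rh+.
Combining independently: A+, AB+.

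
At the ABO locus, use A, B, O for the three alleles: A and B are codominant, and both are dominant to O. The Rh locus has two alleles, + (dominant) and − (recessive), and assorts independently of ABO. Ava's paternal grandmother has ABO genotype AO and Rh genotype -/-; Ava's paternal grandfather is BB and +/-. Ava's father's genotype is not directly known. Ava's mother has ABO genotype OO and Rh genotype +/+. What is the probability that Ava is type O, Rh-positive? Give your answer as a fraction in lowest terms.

Ava's father's ABO genotype from AO × BB: 1/2 AB, 1/2 BO.
Crossing each possibility with the mother OO and summing P(type O): 1/2·0 + 1/2·1/2 = 1/4.
Similarly for Rh via the father's Rh distribution: P(Rh+) = 1.
Independent loci: 1/4 × 1 = 1/4.

1/4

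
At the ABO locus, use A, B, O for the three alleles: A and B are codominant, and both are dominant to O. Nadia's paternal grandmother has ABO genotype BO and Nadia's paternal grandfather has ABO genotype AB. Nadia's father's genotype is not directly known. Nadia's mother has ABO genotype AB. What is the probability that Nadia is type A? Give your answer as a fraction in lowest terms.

1/4

Nadia's father's ABO genotype from BO × AB: 1/4 AB, 1/4 AO, 1/4 BB, 1/4 BO.
Crossing each possibility with the mother AB and summing P(type A): 1/4·1/4 + 1/4·1/2 + 1/4·0 + 1/4·1/4 = 1/4.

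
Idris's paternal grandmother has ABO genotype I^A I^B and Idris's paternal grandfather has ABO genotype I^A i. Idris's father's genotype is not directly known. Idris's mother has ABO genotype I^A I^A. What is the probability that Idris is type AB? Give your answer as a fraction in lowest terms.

Idris's father's ABO genotype from I^A I^B × I^A i: 1/4 I^A I^A, 1/4 I^A I^B, 1/4 I^A i, 1/4 I^B i.
Crossing each possibility with the mother I^A I^A and summing P(type AB): 1/4·0 + 1/4·1/2 + 1/4·0 + 1/4·1/2 = 1/4.

1/4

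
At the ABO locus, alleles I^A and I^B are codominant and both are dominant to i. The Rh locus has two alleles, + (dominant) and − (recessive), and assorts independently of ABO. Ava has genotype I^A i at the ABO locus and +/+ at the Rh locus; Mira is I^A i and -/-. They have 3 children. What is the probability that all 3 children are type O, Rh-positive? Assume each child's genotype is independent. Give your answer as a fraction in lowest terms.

1/64

ABO cross I^A i × I^A i → 1/4 O, 3/4 A.
Rh cross +/+ × -/- → 1 Rh+; so P(type O, Rh-positive) = 1/4 × 1 = 1/4 per child.
All 3 independent: (1/4)^3 = 1/64.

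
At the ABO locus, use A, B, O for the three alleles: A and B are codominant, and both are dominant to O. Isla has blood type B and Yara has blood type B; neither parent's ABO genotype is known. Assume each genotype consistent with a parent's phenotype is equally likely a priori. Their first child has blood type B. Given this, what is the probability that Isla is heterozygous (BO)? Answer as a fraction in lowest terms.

7/15

Possible genotypes: Isla ∈ {BB, BO}; Yara ∈ {BB, BO}.
Weight each parental genotype pair by prior × P(type-B child):
  BB × BB: posterior weight 4/15.
  BB × BO: posterior weight 4/15.
  BO × BB: posterior weight 4/15.
  BO × BO: posterior weight 1/5.
Sum the posterior weight over pairs where Isla is BO: 7/15.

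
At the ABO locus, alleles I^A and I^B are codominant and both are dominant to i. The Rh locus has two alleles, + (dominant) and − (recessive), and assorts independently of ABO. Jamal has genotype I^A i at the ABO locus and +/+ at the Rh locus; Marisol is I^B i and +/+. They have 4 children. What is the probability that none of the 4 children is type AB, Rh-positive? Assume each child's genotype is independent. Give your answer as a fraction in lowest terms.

ABO cross I^A i × I^B i → 1/4 O, 1/4 A, 1/4 B, 1/4 AB.
Rh cross +/+ × +/+ → 1 Rh+; so P(type AB, Rh-positive) = 1/4 × 1 = 1/4 per child.
P(not type AB, Rh-positive) = 3/4 for one child; (3/4)^4 = 81/256.

81/256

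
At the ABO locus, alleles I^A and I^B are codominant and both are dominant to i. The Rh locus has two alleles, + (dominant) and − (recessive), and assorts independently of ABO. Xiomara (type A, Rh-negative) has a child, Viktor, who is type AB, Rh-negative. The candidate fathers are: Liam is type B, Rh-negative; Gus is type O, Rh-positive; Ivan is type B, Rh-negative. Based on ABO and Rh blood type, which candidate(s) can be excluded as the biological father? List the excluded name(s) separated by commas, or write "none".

A candidate is excluded only if no genotype consistent with his phenotype could produce a type AB, Rh-negative child with a type A, Rh-negative mother.
Gus (type O, Rh+): no genotype consistent with that phenotype can produce a type-AB Rh- child with a type-A mother.

Gus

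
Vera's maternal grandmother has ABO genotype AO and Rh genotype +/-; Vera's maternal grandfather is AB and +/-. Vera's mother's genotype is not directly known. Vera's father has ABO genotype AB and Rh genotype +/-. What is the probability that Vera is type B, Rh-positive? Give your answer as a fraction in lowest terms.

3/16

Vera's mother's ABO genotype from AO × AB: 1/4 AA, 1/4 AB, 1/4 AO, 1/4 BO.
Crossing each possibility with the father AB and summing P(type B): 1/4·0 + 1/4·1/4 + 1/4·1/4 + 1/4·1/2 = 1/4.
Similarly for Rh via the mother's Rh distribution: P(Rh+) = 3/4.
Independent loci: 1/4 × 3/4 = 3/16.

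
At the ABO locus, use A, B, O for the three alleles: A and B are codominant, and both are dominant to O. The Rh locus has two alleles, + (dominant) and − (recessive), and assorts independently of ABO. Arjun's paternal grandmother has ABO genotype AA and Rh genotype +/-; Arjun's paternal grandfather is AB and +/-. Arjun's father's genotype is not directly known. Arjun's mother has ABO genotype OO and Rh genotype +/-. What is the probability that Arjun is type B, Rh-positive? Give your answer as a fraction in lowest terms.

3/16

Arjun's father's ABO genotype from AA × AB: 1/2 AA, 1/2 AB.
Crossing each possibility with the mother OO and summing P(type B): 1/2·0 + 1/2·1/2 = 1/4.
Similarly for Rh via the father's Rh distribution: P(Rh+) = 3/4.
Independent loci: 1/4 × 3/4 = 3/16.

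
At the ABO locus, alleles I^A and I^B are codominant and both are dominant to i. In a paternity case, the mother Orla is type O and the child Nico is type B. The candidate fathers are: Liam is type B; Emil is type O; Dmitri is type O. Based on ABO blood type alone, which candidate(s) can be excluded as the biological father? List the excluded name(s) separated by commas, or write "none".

A candidate is excluded only if no genotype consistent with his phenotype could produce a type B child with a type O mother.
Emil (type O): no genotype consistent with that phenotype can produce a type-B child with a type-O mother.
Dmitri (type O): no genotype consistent with that phenotype can produce a type-B child with a type-O mother.

Emil, Dmitri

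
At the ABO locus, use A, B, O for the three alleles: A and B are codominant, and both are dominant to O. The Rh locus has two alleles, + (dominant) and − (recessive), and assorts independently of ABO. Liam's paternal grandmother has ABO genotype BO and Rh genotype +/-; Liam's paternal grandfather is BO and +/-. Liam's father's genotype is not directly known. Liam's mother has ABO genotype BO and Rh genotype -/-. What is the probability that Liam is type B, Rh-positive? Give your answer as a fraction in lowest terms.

Liam's father's ABO genotype from BO × BO: 1/4 BB, 1/2 BO, 1/4 OO.
Crossing each possibility with the mother BO and summing P(type B): 1/4·1 + 1/2·3/4 + 1/4·1/2 = 3/4.
Similarly for Rh via the father's Rh distribution: P(Rh+) = 1/2.
Independent loci: 3/4 × 1/2 = 3/8.

3/8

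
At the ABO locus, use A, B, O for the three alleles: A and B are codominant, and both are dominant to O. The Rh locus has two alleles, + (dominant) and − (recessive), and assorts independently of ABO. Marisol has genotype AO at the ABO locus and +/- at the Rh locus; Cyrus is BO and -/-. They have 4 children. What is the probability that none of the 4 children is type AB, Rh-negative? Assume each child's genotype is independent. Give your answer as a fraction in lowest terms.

ABO cross AO × BO → 1/4 O, 1/4 A, 1/4 B, 1/4 AB.
Rh cross +/- × -/- → 1/2 Rh+, 1/2 Rh-; so P(type AB, Rh-negative) = 1/4 × 1/2 = 1/8 per child.
P(not type AB, Rh-negative) = 7/8 for one child; (7/8)^4 = 2401/4096.

2401/4096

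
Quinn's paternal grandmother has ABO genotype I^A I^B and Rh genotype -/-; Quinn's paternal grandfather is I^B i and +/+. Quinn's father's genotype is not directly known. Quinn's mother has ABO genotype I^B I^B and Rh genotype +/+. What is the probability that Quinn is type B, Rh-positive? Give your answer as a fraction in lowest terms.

3/4

Quinn's father's ABO genotype from I^A I^B × I^B i: 1/4 I^A I^B, 1/4 I^A i, 1/4 I^B I^B, 1/4 I^B i.
Crossing each possibility with the mother I^B I^B and summing P(type B): 1/4·1/2 + 1/4·1/2 + 1/4·1 + 1/4·1 = 3/4.
Similarly for Rh via the father's Rh distribution: P(Rh+) = 1.
Independent loci: 3/4 × 1 = 3/4.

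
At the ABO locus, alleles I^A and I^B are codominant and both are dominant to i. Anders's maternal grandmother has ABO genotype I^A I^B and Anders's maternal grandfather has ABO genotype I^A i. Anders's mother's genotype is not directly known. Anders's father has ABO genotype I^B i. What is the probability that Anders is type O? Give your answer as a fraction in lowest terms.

Anders's mother's ABO genotype from I^A I^B × I^A i: 1/4 I^A I^A, 1/4 I^A I^B, 1/4 I^A i, 1/4 I^B i.
Crossing each possibility with the father I^B i and summing P(type O): 1/4·0 + 1/4·0 + 1/4·1/4 + 1/4·1/4 = 1/8.

1/8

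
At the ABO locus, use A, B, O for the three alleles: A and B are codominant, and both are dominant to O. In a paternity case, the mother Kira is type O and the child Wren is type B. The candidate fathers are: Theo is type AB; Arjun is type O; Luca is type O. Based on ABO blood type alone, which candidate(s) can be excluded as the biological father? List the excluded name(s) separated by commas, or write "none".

Arjun, Luca

A candidate is excluded only if no genotype consistent with his phenotype could produce a type B child with a type O mother.
Arjun (type O): no genotype consistent with that phenotype can produce a type-B child with a type-O mother.
Luca (type O): no genotype consistent with that phenotype can produce a type-B child with a type-O mother.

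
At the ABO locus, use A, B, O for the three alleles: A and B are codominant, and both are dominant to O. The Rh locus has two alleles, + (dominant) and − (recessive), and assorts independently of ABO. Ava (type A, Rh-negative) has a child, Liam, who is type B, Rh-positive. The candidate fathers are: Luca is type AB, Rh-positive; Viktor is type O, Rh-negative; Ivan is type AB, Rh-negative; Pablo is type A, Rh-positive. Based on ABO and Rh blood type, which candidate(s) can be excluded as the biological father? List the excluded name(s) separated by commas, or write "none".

A candidate is excluded only if no genotype consistent with his phenotype could produce a type B, Rh-positive child with a type A, Rh-negative mother.
Viktor (type O, Rh-): no genotype consistent with that phenotype can produce a type-B Rh+ child with a type-A mother.
Ivan (type AB, Rh-): no genotype consistent with that phenotype can produce a type-B Rh+ child with a type-A mother.
Pablo (type A, Rh+): no genotype consistent with that phenotype can produce a type-B Rh+ child with a type-A mother.

Viktor, Ivan, Pablo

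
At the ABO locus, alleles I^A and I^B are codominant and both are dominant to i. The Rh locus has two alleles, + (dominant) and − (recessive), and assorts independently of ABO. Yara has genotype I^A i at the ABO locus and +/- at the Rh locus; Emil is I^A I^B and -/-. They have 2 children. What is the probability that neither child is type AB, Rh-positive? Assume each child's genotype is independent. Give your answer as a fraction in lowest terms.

49/64

ABO cross I^A i × I^A I^B → 1/2 A, 1/4 B, 1/4 AB.
Rh cross +/- × -/- → 1/2 Rh+, 1/2 Rh-; so P(type AB, Rh-positive) = 1/4 × 1/2 = 1/8 per child.
P(not type AB, Rh-positive) = 7/8 for one child; (7/8)^2 = 49/64.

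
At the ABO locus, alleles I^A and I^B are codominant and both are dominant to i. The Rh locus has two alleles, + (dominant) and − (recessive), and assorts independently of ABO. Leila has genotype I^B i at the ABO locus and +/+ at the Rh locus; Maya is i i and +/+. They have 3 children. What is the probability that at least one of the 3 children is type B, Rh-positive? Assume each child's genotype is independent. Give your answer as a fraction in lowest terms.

ABO cross I^B i × i i → 1/2 O, 1/2 B.
Rh cross +/+ × +/+ → 1 Rh+; so P(type B, Rh-positive) = 1/2 × 1 = 1/2 per child.
P(none) = (1/2)^3 = 1/8; P(at least one) = 1 − 1/8 = 7/8.

7/8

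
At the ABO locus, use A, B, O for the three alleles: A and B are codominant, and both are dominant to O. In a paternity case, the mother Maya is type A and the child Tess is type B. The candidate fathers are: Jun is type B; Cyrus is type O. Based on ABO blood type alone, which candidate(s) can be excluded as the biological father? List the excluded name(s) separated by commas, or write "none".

A candidate is excluded only if no genotype consistent with his phenotype could produce a type B child with a type A mother.
Cyrus (type O): no genotype consistent with that phenotype can produce a type-B child with a type-A mother.

Cyrus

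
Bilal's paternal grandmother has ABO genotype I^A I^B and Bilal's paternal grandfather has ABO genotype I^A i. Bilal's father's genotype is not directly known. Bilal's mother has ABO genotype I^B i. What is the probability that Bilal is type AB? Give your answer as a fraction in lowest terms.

Bilal's father's ABO genotype from I^A I^B × I^A i: 1/4 I^A I^A, 1/4 I^A I^B, 1/4 I^A i, 1/4 I^B i.
Crossing each possibility with the mother I^B i and summing P(type AB): 1/4·1/2 + 1/4·1/4 + 1/4·1/4 + 1/4·0 = 1/4.

1/4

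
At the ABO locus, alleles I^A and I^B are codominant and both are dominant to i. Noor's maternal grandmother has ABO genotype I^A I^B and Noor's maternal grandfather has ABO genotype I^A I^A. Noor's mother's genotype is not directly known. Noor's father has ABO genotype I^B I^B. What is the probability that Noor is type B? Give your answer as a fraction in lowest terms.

Noor's mother's ABO genotype from I^A I^B × I^A I^A: 1/2 I^A I^A, 1/2 I^A I^B.
Crossing each possibility with the father I^B I^B and summing P(type B): 1/2·0 + 1/2·1/2 = 1/4.

1/4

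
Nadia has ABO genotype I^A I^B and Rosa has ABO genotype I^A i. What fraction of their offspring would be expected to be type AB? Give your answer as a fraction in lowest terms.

1/4

ABO cross I^A I^B × I^A i → offspring phenotypes: 1/2 A, 1/4 B, 1/4 AB.
So P(type AB) = 1/4.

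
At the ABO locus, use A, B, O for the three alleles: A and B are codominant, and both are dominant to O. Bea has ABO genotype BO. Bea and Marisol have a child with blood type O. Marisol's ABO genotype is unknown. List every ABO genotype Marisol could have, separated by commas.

AO, BO, OO

For each candidate genotype of Marisol, check whether crossing it with BO can produce every observed child phenotype.
  AA → possible child types {A, AB} ✗
  AB → possible child types {A, B, AB} ✗
  AO → possible child types {O, A, B, AB} ✓
  BB → possible child types {B} ✗
  BO → possible child types {O, B} ✓
  OO → possible child types {O, B} ✓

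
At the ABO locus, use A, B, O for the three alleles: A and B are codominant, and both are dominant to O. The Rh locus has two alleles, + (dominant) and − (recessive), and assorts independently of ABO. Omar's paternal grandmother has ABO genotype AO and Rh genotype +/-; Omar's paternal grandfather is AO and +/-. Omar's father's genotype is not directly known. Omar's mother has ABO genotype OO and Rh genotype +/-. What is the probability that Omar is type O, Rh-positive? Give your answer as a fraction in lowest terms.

Omar's father's ABO genotype from AO × AO: 1/4 AA, 1/2 AO, 1/4 OO.
Crossing each possibility with the mother OO and summing P(type O): 1/4·0 + 1/2·1/2 + 1/4·1 = 1/2.
Similarly for Rh via the father's Rh distribution: P(Rh+) = 3/4.
Independent loci: 1/2 × 3/4 = 3/8.

3/8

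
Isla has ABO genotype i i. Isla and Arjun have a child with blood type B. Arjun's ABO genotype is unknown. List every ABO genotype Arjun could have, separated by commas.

I^A I^B, I^B I^B, I^B i

For each candidate genotype of Arjun, check whether crossing it with i i can produce every observed child phenotype.
  I^A I^A → possible child types {A} ✗
  I^A I^B → possible child types {A, B} ✓
  I^A i → possible child types {O, A} ✗
  I^B I^B → possible child types {B} ✓
  I^B i → possible child types {O, B} ✓
  i i → possible child types {O} ✗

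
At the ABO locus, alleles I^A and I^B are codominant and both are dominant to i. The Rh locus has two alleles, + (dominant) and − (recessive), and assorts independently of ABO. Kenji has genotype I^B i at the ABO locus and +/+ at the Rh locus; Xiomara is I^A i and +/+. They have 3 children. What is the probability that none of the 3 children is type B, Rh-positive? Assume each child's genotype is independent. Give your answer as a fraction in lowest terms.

ABO cross I^B i × I^A i → 1/4 O, 1/4 A, 1/4 B, 1/4 AB.
Rh cross +/+ × +/+ → 1 Rh+; so P(type B, Rh-positive) = 1/4 × 1 = 1/4 per child.
P(not type B, Rh-positive) = 3/4 for one child; (3/4)^3 = 27/64.

27/64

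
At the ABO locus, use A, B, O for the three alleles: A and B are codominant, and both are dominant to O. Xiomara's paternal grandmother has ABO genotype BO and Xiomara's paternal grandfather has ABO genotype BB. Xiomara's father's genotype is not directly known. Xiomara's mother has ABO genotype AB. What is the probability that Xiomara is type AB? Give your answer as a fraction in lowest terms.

Xiomara's father's ABO genotype from BO × BB: 1/2 BB, 1/2 BO.
Crossing each possibility with the mother AB and summing P(type AB): 1/2·1/2 + 1/2·1/4 = 3/8.

3/8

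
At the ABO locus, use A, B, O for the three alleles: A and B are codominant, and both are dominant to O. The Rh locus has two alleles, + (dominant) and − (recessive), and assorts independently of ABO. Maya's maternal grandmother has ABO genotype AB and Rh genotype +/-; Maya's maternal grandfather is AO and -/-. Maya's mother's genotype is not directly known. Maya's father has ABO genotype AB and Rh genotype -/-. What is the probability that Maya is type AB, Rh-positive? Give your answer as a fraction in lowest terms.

Maya's mother's ABO genotype from AB × AO: 1/4 AA, 1/4 AB, 1/4 AO, 1/4 BO.
Crossing each possibility with the father AB and summing P(type AB): 1/4·1/2 + 1/4·1/2 + 1/4·1/4 + 1/4·1/4 = 3/8.
Similarly for Rh via the mother's Rh distribution: P(Rh+) = 1/4.
Independent loci: 3/8 × 1/4 = 3/32.

3/32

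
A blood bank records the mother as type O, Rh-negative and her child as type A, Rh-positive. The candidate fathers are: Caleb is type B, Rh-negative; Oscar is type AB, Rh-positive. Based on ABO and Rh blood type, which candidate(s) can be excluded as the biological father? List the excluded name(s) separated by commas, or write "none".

Caleb

A candidate is excluded only if no genotype consistent with his phenotype could produce a type A, Rh-positive child with a type O, Rh-negative mother.
Caleb (type B, Rh-): no genotype consistent with that phenotype can produce a type-A Rh+ child with a type-O mother.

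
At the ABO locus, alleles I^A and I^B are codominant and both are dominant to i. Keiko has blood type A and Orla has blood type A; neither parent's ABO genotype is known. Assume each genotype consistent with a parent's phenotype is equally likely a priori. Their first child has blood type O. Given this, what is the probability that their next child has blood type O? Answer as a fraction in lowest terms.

1/4

Possible genotypes: Keiko ∈ {I^A I^A, I^A i}; Orla ∈ {I^A I^A, I^A i}.
Weight each parental genotype pair by prior × P(type-O child):
  I^A i × I^A i: posterior weight 1; P(next child type O) = 1/4.
Weighted sum = 1/4.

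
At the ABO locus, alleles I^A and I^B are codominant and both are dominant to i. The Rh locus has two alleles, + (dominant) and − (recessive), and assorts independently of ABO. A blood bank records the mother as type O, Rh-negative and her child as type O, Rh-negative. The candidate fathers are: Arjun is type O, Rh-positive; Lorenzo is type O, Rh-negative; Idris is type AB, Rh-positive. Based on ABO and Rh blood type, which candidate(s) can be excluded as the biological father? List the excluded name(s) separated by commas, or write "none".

A candidate is excluded only if no genotype consistent with his phenotype could produce a type O, Rh-negative child with a type O, Rh-negative mother.
Idris (type AB, Rh+): no genotype consistent with that phenotype can produce a type-O Rh- child with a type-O mother.

Idris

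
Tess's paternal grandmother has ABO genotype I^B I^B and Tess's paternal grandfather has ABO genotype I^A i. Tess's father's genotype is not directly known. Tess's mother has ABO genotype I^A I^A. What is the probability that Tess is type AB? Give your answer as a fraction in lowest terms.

1/2

Tess's father's ABO genotype from I^B I^B × I^A i: 1/2 I^A I^B, 1/2 I^B i.
Crossing each possibility with the mother I^A I^A and summing P(type AB): 1/2·1/2 + 1/2·1/2 = 1/2.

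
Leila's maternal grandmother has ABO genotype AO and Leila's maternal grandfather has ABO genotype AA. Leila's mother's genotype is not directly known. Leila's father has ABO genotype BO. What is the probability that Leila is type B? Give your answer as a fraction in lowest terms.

Leila's mother's ABO genotype from AO × AA: 1/2 AA, 1/2 AO.
Crossing each possibility with the father BO and summing P(type B): 1/2·0 + 1/2·1/4 = 1/8.

1/8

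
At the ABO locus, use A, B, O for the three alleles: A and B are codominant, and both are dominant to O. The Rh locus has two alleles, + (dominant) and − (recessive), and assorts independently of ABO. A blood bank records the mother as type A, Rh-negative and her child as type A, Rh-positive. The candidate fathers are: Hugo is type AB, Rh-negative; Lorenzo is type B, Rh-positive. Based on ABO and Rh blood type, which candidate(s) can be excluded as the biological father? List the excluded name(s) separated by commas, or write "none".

Hugo

A candidate is excluded only if no genotype consistent with his phenotype could produce a type A, Rh-positive child with a type A, Rh-negative mother.
Hugo (type AB, Rh-): no genotype consistent with that phenotype can produce a type-A Rh+ child with a type-A mother.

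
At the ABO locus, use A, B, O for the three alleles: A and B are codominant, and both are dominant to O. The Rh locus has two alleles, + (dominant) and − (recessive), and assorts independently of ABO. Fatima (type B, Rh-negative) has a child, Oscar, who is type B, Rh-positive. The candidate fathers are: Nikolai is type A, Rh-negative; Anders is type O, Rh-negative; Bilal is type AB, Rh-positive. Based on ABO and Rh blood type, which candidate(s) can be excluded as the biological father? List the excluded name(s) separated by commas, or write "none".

A candidate is excluded only if no genotype consistent with his phenotype could produce a type B, Rh-positive child with a type B, Rh-negative mother.
Nikolai (type A, Rh-): no genotype consistent with that phenotype can produce a type-B Rh+ child with a type-B mother.
Anders (type O, Rh-): no genotype consistent with that phenotype can produce a type-B Rh+ child with a type-B mother.

Nikolai, Anders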